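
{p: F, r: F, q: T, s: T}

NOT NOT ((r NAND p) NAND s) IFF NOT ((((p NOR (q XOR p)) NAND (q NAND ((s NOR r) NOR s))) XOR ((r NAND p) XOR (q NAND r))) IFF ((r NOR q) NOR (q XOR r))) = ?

r NAND p = F NAND F = T
(r NAND p) NAND s = T NAND T = F
NOT ((r NAND p) NAND s) = NOT F = T
NOT NOT ((r NAND p) NAND s) = NOT T = F
q XOR p = T XOR F = T
p NOR (q XOR p) = F NOR T = F
s NOR r = T NOR F = F
(s NOR r) NOR s = F NOR T = F
q NAND ((s NOR r) NOR s) = T NAND F = T
(p NOR (q XOR p)) NAND (q NAND ((s NOR r) NOR s)) = F NAND T = T
r NAND p = F NAND F = T
q NAND r = T NAND F = T
(r NAND p) XOR (q NAND r) = T XOR T = F
((p NOR (q XOR p)) NAND (q NAND ((s NOR r) NOR s))) XOR ((r NAND p) XOR (q NAND r)) = T XOR F = T
r NOR q = F NOR T = F
q XOR r = T XOR F = T
(r NOR q) NOR (q XOR r) = F NOR T = F
(((p NOR (q XOR p)) NAND (q NAND ((s NOR r) NOR s))) XOR ((r NAND p) XOR (q NAND r))) IFF ((r NOR q) NOR (q XOR r)) = T IFF F = F
NOT ((((p NOR (q XOR p)) NAND (q NAND ((s NOR r) NOR s))) XOR ((r NAND p) XOR (q NAND r))) IFF ((r NOR q) NOR (q XOR r))) = NOT F = T
NOT NOT ((r NAND p) NAND s) IFF NOT ((((p NOR (q XOR p)) NAND (q NAND ((s NOR r) NOR s))) XOR ((r NAND p) XOR (q NAND r))) IFF ((r NOR q) NOR (q XOR r))) = F IFF T = F

F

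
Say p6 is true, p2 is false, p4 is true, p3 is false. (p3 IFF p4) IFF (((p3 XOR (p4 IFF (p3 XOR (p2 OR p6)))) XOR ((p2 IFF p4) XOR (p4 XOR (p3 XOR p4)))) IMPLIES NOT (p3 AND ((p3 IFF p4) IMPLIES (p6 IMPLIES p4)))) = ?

False

p3 IFF p4 = False IFF True = False
p2 OR p6 = False OR True = True
p3 XOR (p2 OR p6) = False XOR True = True
p4 IFF (p3 XOR (p2 OR p6)) = True IFF True = True
p3 XOR (p4 IFF (p3 XOR (p2 OR p6))) = False XOR True = True
p2 IFF p4 = False IFF True = False
p3 XOR p4 = False XOR True = True
p4 XOR (p3 XOR p4) = True XOR True = False
(p2 IFF p4) XOR (p4 XOR (p3 XOR p4)) = False XOR False = False
(p3 XOR (p4 IFF (p3 XOR (p2 OR p6)))) XOR ((p2 IFF p4) XOR (p4 XOR (p3 XOR p4))) = True XOR False = True
p3 IFF p4 = False IFF True = False
p6 IMPLIES p4 = True IMPLIES True = True
(p3 IFF p4) IMPLIES (p6 IMPLIES p4) = False IMPLIES True = True
p3 AND ((p3 IFF p4) IMPLIES (p6 IMPLIES p4)) = False AND True = False
NOT (p3 AND ((p3 IFF p4) IMPLIES (p6 IMPLIES p4))) = NOT False = True
((p3 XOR (p4 IFF (p3 XOR (p2 OR p6)))) XOR ((p2 IFF p4) XOR (p4 XOR (p3 XOR p4)))) IMPLIES NOT (p3 AND ((p3 IFF p4) IMPLIES (p6 IMPLIES p4))) = True IMPLIES True = True
(p3 IFF p4) IFF (((p3 XOR (p4 IFF (p3 XOR (p2 OR p6)))) XOR ((p2 IFF p4) XOR (p4 XOR (p3 XOR p4)))) IMPLIES NOT (p3 AND ((p3 IFF p4) IMPLIES (p6 IMPLIES p4)))) = False IFF True = False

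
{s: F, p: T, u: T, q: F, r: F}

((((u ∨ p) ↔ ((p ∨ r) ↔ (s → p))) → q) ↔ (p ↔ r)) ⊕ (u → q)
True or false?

Substituting s=F, p=T, u=T, q=F, r=F:
u ∨ p = T ∨ T = T
p ∨ r = T ∨ F = T
s → p = F → T = T
(p ∨ r) ↔ (s → p) = T ↔ T = T
(u ∨ p) ↔ ((p ∨ r) ↔ (s → p)) = T ↔ T = T
((u ∨ p) ↔ ((p ∨ r) ↔ (s → p))) → q = T → F = F
p ↔ r = T ↔ F = F
(((u ∨ p) ↔ ((p ∨ r) ↔ (s → p))) → q) ↔ (p ↔ r) = F ↔ F = T
u → q = T → F = F
((((u ∨ p) ↔ ((p ∨ r) ↔ (s → p))) → q) ↔ (p ↔ r)) ⊕ (u → q) = T ⊕ F = T

T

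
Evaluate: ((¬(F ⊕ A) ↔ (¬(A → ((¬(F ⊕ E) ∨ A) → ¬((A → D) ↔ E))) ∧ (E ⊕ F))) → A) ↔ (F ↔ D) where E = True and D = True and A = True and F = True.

True

F ⊕ A = True ⊕ True = False
¬(F ⊕ A) = ¬False = True
F ⊕ E = True ⊕ True = False
¬(F ⊕ E) = ¬False = True
¬(F ⊕ E) ∨ A = True ∨ True = True
A → D = True → True = True
(A → D) ↔ E = True ↔ True = True
¬((A → D) ↔ E) = ¬True = False
(¬(F ⊕ E) ∨ A) → ¬((A → D) ↔ E) = True → False = False
A → ((¬(F ⊕ E) ∨ A) → ¬((A → D) ↔ E)) = True → False = False
¬(A → ((¬(F ⊕ E) ∨ A) → ¬((A → D) ↔ E))) = ¬False = True
E ⊕ F = True ⊕ True = False
¬(A → ((¬(F ⊕ E) ∨ A) → ¬((A → D) ↔ E))) ∧ (E ⊕ F) = True ∧ False = False
¬(F ⊕ A) ↔ (¬(A → ((¬(F ⊕ E) ∨ A) → ¬((A → D) ↔ E))) ∧ (E ⊕ F)) = True ↔ False = False
(¬(F ⊕ A) ↔ (¬(A → ((¬(F ⊕ E) ∨ A) → ¬((A → D) ↔ E))) ∧ (E ⊕ F))) → A = False → True = True
F ↔ D = True ↔ True = True
((¬(F ⊕ A) ↔ (¬(A → ((¬(F ⊕ E) ∨ A) → ¬((A → D) ↔ E))) ∧ (E ⊕ F))) → A) ↔ (F ↔ D) = True ↔ True = True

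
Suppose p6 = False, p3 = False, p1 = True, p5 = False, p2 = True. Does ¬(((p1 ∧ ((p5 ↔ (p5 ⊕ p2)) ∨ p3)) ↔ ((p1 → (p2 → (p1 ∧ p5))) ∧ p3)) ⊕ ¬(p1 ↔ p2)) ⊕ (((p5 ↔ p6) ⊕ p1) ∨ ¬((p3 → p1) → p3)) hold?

p5 ⊕ p2 = False ⊕ True = True
p5 ↔ (p5 ⊕ p2) = False ↔ True = False
(p5 ↔ (p5 ⊕ p2)) ∨ p3 = False ∨ False = False
p1 ∧ ((p5 ↔ (p5 ⊕ p2)) ∨ p3) = True ∧ False = False
p1 ∧ p5 = True ∧ False = False
p2 → (p1 ∧ p5) = True → False = False
p1 → (p2 → (p1 ∧ p5)) = True → False = False
(p1 → (p2 → (p1 ∧ p5))) ∧ p3 = False ∧ False = False
(p1 ∧ ((p5 ↔ (p5 ⊕ p2)) ∨ p3)) ↔ ((p1 → (p2 → (p1 ∧ p5))) ∧ p3) = False ↔ False = True
p1 ↔ p2 = True ↔ True = True
¬(p1 ↔ p2) = ¬True = False
((p1 ∧ ((p5 ↔ (p5 ⊕ p2)) ∨ p3)) ↔ ((p1 → (p2 → (p1 ∧ p5))) ∧ p3)) ⊕ ¬(p1 ↔ p2) = True ⊕ False = True
¬(((p1 ∧ ((p5 ↔ (p5 ⊕ p2)) ∨ p3)) ↔ ((p1 → (p2 → (p1 ∧ p5))) ∧ p3)) ⊕ ¬(p1 ↔ p2)) = ¬True = False
p5 ↔ p6 = False ↔ False = True
(p5 ↔ p6) ⊕ p1 = True ⊕ True = False
p3 → p1 = False → True = True
(p3 → p1) → p3 = True → False = False
¬((p3 → p1) → p3) = ¬False = True
((p5 ↔ p6) ⊕ p1) ∨ ¬((p3 → p1) → p3) = False ∨ True = True
¬(((p1 ∧ ((p5 ↔ (p5 ⊕ p2)) ∨ p3)) ↔ ((p1 → (p2 → (p1 ∧ p5))) ∧ p3)) ⊕ ¬(p1 ↔ p2)) ⊕ (((p5 ↔ p6) ⊕ p1) ∨ ¬((p3 → p1) → p3)) = False ⊕ True = True

True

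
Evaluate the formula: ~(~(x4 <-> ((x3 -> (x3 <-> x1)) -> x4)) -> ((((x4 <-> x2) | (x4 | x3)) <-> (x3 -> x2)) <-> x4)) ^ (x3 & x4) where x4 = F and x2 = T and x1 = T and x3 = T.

F

Substituting x4=F, x2=T, x1=T, x3=T:
x3 <-> x1 = T <-> T = T
x3 -> (x3 <-> x1) = T -> T = T
(x3 -> (x3 <-> x1)) -> x4 = T -> F = F
x4 <-> ((x3 -> (x3 <-> x1)) -> x4) = F <-> F = T
~(x4 <-> ((x3 -> (x3 <-> x1)) -> x4)) = ~T = F
x4 <-> x2 = F <-> T = F
x4 | x3 = F | T = T
(x4 <-> x2) | (x4 | x3) = F | T = T
x3 -> x2 = T -> T = T
((x4 <-> x2) | (x4 | x3)) <-> (x3 -> x2) = T <-> T = T
(((x4 <-> x2) | (x4 | x3)) <-> (x3 -> x2)) <-> x4 = T <-> F = F
~(x4 <-> ((x3 -> (x3 <-> x1)) -> x4)) -> ((((x4 <-> x2) | (x4 | x3)) <-> (x3 -> x2)) <-> x4) = F -> F = T
~(~(x4 <-> ((x3 -> (x3 <-> x1)) -> x4)) -> ((((x4 <-> x2) | (x4 | x3)) <-> (x3 -> x2)) <-> x4)) = ~T = F
x3 & x4 = T & F = F
~(~(x4 <-> ((x3 -> (x3 <-> x1)) -> x4)) -> ((((x4 <-> x2) | (x4 | x3)) <-> (x3 -> x2)) <-> x4)) ^ (x3 & x4) = F ^ F = F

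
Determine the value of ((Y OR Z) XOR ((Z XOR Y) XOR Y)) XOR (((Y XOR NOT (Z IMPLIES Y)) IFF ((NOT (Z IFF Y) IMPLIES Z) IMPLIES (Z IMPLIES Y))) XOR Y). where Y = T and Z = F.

T

Y OR Z = T OR F = T
Z XOR Y = F XOR T = T
(Z XOR Y) XOR Y = T XOR T = F
(Y OR Z) XOR ((Z XOR Y) XOR Y) = T XOR F = T
Z IMPLIES Y = F IMPLIES T = T
NOT (Z IMPLIES Y) = NOT T = F
Y XOR NOT (Z IMPLIES Y) = T XOR F = T
Z IFF Y = F IFF T = F
NOT (Z IFF Y) = NOT F = T
NOT (Z IFF Y) IMPLIES Z = T IMPLIES F = F
Z IMPLIES Y = F IMPLIES T = T
(NOT (Z IFF Y) IMPLIES Z) IMPLIES (Z IMPLIES Y) = F IMPLIES T = T
(Y XOR NOT (Z IMPLIES Y)) IFF ((NOT (Z IFF Y) IMPLIES Z) IMPLIES (Z IMPLIES Y)) = T IFF T = T
((Y XOR NOT (Z IMPLIES Y)) IFF ((NOT (Z IFF Y) IMPLIES Z) IMPLIES (Z IMPLIES Y))) XOR Y = T XOR T = F
((Y OR Z) XOR ((Z XOR Y) XOR Y)) XOR (((Y XOR NOT (Z IMPLIES Y)) IFF ((NOT (Z IFF Y) IMPLIES Z) IMPLIES (Z IMPLIES Y))) XOR Y) = T XOR F = T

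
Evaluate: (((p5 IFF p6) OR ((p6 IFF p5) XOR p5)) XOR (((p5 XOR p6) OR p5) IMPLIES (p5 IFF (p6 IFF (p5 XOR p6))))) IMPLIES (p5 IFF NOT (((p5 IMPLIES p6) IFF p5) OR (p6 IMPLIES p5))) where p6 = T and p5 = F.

T

p5 IFF p6 = F IFF T = F
p6 IFF p5 = T IFF F = F
(p6 IFF p5) XOR p5 = F XOR F = F
(p5 IFF p6) OR ((p6 IFF p5) XOR p5) = F OR F = F
p5 XOR p6 = F XOR T = T
(p5 XOR p6) OR p5 = T OR F = T
p5 XOR p6 = F XOR T = T
p6 IFF (p5 XOR p6) = T IFF T = T
p5 IFF (p6 IFF (p5 XOR p6)) = F IFF T = F
((p5 XOR p6) OR p5) IMPLIES (p5 IFF (p6 IFF (p5 XOR p6))) = T IMPLIES F = F
((p5 IFF p6) OR ((p6 IFF p5) XOR p5)) XOR (((p5 XOR p6) OR p5) IMPLIES (p5 IFF (p6 IFF (p5 XOR p6)))) = F XOR F = F
p5 IMPLIES p6 = F IMPLIES T = T
(p5 IMPLIES p6) IFF p5 = T IFF F = F
p6 IMPLIES p5 = T IMPLIES F = F
((p5 IMPLIES p6) IFF p5) OR (p6 IMPLIES p5) = F OR F = F
NOT (((p5 IMPLIES p6) IFF p5) OR (p6 IMPLIES p5)) = NOT F = T
p5 IFF NOT (((p5 IMPLIES p6) IFF p5) OR (p6 IMPLIES p5)) = F IFF T = F
(((p5 IFF p6) OR ((p6 IFF p5) XOR p5)) XOR (((p5 XOR p6) OR p5) IMPLIES (p5 IFF (p6 IFF (p5 XOR p6))))) IMPLIES (p5 IFF NOT (((p5 IMPLIES p6) IFF p5) OR (p6 IMPLIES p5))) = F IMPLIES F = T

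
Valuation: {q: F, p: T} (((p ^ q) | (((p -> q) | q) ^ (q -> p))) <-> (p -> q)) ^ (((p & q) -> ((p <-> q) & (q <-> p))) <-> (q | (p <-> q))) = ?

F

p ^ q = T ^ F = T
p -> q = T -> F = F
(p -> q) | q = F | F = F
q -> p = F -> T = T
((p -> q) | q) ^ (q -> p) = F ^ T = T
(p ^ q) | (((p -> q) | q) ^ (q -> p)) = T | T = T
p -> q = T -> F = F
((p ^ q) | (((p -> q) | q) ^ (q -> p))) <-> (p -> q) = T <-> F = F
p & q = T & F = F
p <-> q = T <-> F = F
q <-> p = F <-> T = F
(p <-> q) & (q <-> p) = F & F = F
(p & q) -> ((p <-> q) & (q <-> p)) = F -> F = T
p <-> q = T <-> F = F
q | (p <-> q) = F | F = F
((p & q) -> ((p <-> q) & (q <-> p))) <-> (q | (p <-> q)) = T <-> F = F
(((p ^ q) | (((p -> q) | q) ^ (q -> p))) <-> (p -> q)) ^ (((p & q) -> ((p <-> q) & (q <-> p))) <-> (q | (p <-> q))) = F ^ F = F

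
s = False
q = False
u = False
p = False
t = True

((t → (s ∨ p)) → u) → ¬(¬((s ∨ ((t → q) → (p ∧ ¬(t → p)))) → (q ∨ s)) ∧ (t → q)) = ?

True

s ∨ p = False ∨ False = False
t → (s ∨ p) = True → False = False
(t → (s ∨ p)) → u = False → False = True
t → q = True → False = False
t → p = True → False = False
¬(t → p) = ¬False = True
p ∧ ¬(t → p) = False ∧ True = False
(t → q) → (p ∧ ¬(t → p)) = False → False = True
s ∨ ((t → q) → (p ∧ ¬(t → p))) = False ∨ True = True
q ∨ s = False ∨ False = False
(s ∨ ((t → q) → (p ∧ ¬(t → p)))) → (q ∨ s) = True → False = False
¬((s ∨ ((t → q) → (p ∧ ¬(t → p)))) → (q ∨ s)) = ¬False = True
t → q = True → False = False
¬((s ∨ ((t → q) → (p ∧ ¬(t → p)))) → (q ∨ s)) ∧ (t → q) = True ∧ False = False
¬(¬((s ∨ ((t → q) → (p ∧ ¬(t → p)))) → (q ∨ s)) ∧ (t → q)) = ¬False = True
((t → (s ∨ p)) → u) → ¬(¬((s ∨ ((t → q) → (p ∧ ¬(t → p)))) → (q ∨ s)) ∧ (t → q)) = True → True = True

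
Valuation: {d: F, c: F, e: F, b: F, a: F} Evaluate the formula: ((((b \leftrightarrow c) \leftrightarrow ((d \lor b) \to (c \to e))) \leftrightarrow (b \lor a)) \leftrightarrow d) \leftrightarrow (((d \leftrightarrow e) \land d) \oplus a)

b \leftrightarrow c = F \leftrightarrow F = T
d \lor b = F \lor F = F
c \to e = F \to F = T
(d \lor b) \to (c \to e) = F \to T = T
(b \leftrightarrow c) \leftrightarrow ((d \lor b) \to (c \to e)) = T \leftrightarrow T = T
b \lor a = F \lor F = F
((b \leftrightarrow c) \leftrightarrow ((d \lor b) \to (c \to e))) \leftrightarrow (b \lor a) = T \leftrightarrow F = F
(((b \leftrightarrow c) \leftrightarrow ((d \lor b) \to (c \to e))) \leftrightarrow (b \lor a)) \leftrightarrow d = F \leftrightarrow F = T
d \leftrightarrow e = F \leftrightarrow F = T
(d \leftrightarrow e) \land d = T \land F = F
((d \leftrightarrow e) \land d) \oplus a = F \oplus F = F
((((b \leftrightarrow c) \leftrightarrow ((d \lor b) \to (c \to e))) \leftrightarrow (b \lor a)) \leftrightarrow d) \leftrightarrow (((d \leftrightarrow e) \land d) \oplus a) = T \leftrightarrow F = F

F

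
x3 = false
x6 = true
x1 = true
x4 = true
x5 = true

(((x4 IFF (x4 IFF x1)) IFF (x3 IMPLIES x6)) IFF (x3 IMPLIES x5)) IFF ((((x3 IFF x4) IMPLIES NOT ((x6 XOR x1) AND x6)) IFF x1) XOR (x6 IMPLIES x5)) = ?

x4 IFF x1 = true IFF true = true
x4 IFF (x4 IFF x1) = true IFF true = true
x3 IMPLIES x6 = false IMPLIES true = true
(x4 IFF (x4 IFF x1)) IFF (x3 IMPLIES x6) = true IFF true = true
x3 IMPLIES x5 = false IMPLIES true = true
((x4 IFF (x4 IFF x1)) IFF (x3 IMPLIES x6)) IFF (x3 IMPLIES x5) = true IFF true = true
x3 IFF x4 = false IFF true = false
x6 XOR x1 = true XOR true = false
(x6 XOR x1) AND x6 = false AND true = false
NOT ((x6 XOR x1) AND x6) = NOT false = true
(x3 IFF x4) IMPLIES NOT ((x6 XOR x1) AND x6) = false IMPLIES true = true
((x3 IFF x4) IMPLIES NOT ((x6 XOR x1) AND x6)) IFF x1 = true IFF true = true
x6 IMPLIES x5 = true IMPLIES true = true
(((x3 IFF x4) IMPLIES NOT ((x6 XOR x1) AND x6)) IFF x1) XOR (x6 IMPLIES x5) = true XOR true = false
(((x4 IFF (x4 IFF x1)) IFF (x3 IMPLIES x6)) IFF (x3 IMPLIES x5)) IFF ((((x3 IFF x4) IMPLIES NOT ((x6 XOR x1) AND x6)) IFF x1) XOR (x6 IMPLIES x5)) = true IFF false = false

false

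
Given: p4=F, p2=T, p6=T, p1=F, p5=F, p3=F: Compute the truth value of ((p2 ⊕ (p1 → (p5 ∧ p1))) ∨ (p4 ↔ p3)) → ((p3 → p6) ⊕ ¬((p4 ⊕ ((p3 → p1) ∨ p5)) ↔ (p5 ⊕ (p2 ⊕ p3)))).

T

p5 ∧ p1 = F ∧ F = F
p1 → (p5 ∧ p1) = F → F = T
p2 ⊕ (p1 → (p5 ∧ p1)) = T ⊕ T = F
p4 ↔ p3 = F ↔ F = T
(p2 ⊕ (p1 → (p5 ∧ p1))) ∨ (p4 ↔ p3) = F ∨ T = T
p3 → p6 = F → T = T
p3 → p1 = F → F = T
(p3 → p1) ∨ p5 = T ∨ F = T
p4 ⊕ ((p3 → p1) ∨ p5) = F ⊕ T = T
p2 ⊕ p3 = T ⊕ F = T
p5 ⊕ (p2 ⊕ p3) = F ⊕ T = T
(p4 ⊕ ((p3 → p1) ∨ p5)) ↔ (p5 ⊕ (p2 ⊕ p3)) = T ↔ T = T
¬((p4 ⊕ ((p3 → p1) ∨ p5)) ↔ (p5 ⊕ (p2 ⊕ p3))) = ¬T = F
(p3 → p6) ⊕ ¬((p4 ⊕ ((p3 → p1) ∨ p5)) ↔ (p5 ⊕ (p2 ⊕ p3))) = T ⊕ F = T
((p2 ⊕ (p1 → (p5 ∧ p1))) ∨ (p4 ↔ p3)) → ((p3 → p6) ⊕ ¬((p4 ⊕ ((p3 → p1) ∨ p5)) ↔ (p5 ⊕ (p2 ⊕ p3)))) = T → T = T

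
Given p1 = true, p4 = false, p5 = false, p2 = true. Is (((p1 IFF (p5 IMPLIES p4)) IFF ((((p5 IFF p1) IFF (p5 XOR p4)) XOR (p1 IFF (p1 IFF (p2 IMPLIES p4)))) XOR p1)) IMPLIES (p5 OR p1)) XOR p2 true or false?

p5 IMPLIES p4 = false IMPLIES false = true
p1 IFF (p5 IMPLIES p4) = true IFF true = true
p5 IFF p1 = false IFF true = false
p5 XOR p4 = false XOR false = false
(p5 IFF p1) IFF (p5 XOR p4) = false IFF false = true
p2 IMPLIES p4 = true IMPLIES false = false
p1 IFF (p2 IMPLIES p4) = true IFF false = false
p1 IFF (p1 IFF (p2 IMPLIES p4)) = true IFF false = false
((p5 IFF p1) IFF (p5 XOR p4)) XOR (p1 IFF (p1 IFF (p2 IMPLIES p4))) = true XOR false = true
(((p5 IFF p1) IFF (p5 XOR p4)) XOR (p1 IFF (p1 IFF (p2 IMPLIES p4)))) XOR p1 = true XOR true = false
(p1 IFF (p5 IMPLIES p4)) IFF ((((p5 IFF p1) IFF (p5 XOR p4)) XOR (p1 IFF (p1 IFF (p2 IMPLIES p4)))) XOR p1) = true IFF false = false
p5 OR p1 = false OR true = true
((p1 IFF (p5 IMPLIES p4)) IFF ((((p5 IFF p1) IFF (p5 XOR p4)) XOR (p1 IFF (p1 IFF (p2 IMPLIES p4)))) XOR p1)) IMPLIES (p5 OR p1) = false IMPLIES true = true
(((p1 IFF (p5 IMPLIES p4)) IFF ((((p5 IFF p1) IFF (p5 XOR p4)) XOR (p1 IFF (p1 IFF (p2 IMPLIES p4)))) XOR p1)) IMPLIES (p5 OR p1)) XOR p2 = true XOR true = false

false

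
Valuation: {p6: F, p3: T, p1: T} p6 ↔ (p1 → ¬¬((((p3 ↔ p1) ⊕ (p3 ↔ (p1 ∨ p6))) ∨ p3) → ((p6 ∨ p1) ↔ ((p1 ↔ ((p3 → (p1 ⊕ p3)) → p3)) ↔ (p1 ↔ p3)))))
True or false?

F

p3 ↔ p1 = T ↔ T = T
p1 ∨ p6 = T ∨ F = T
p3 ↔ (p1 ∨ p6) = T ↔ T = T
(p3 ↔ p1) ⊕ (p3 ↔ (p1 ∨ p6)) = T ⊕ T = F
((p3 ↔ p1) ⊕ (p3 ↔ (p1 ∨ p6))) ∨ p3 = F ∨ T = T
p6 ∨ p1 = F ∨ T = T
p1 ⊕ p3 = T ⊕ T = F
p3 → (p1 ⊕ p3) = T → F = F
(p3 → (p1 ⊕ p3)) → p3 = F → T = T
p1 ↔ ((p3 → (p1 ⊕ p3)) → p3) = T ↔ T = T
p1 ↔ p3 = T ↔ T = T
(p1 ↔ ((p3 → (p1 ⊕ p3)) → p3)) ↔ (p1 ↔ p3) = T ↔ T = T
(p6 ∨ p1) ↔ ((p1 ↔ ((p3 → (p1 ⊕ p3)) → p3)) ↔ (p1 ↔ p3)) = T ↔ T = T
(((p3 ↔ p1) ⊕ (p3 ↔ (p1 ∨ p6))) ∨ p3) → ((p6 ∨ p1) ↔ ((p1 ↔ ((p3 → (p1 ⊕ p3)) → p3)) ↔ (p1 ↔ p3))) = T → T = T
¬((((p3 ↔ p1) ⊕ (p3 ↔ (p1 ∨ p6))) ∨ p3) → ((p6 ∨ p1) ↔ ((p1 ↔ ((p3 → (p1 ⊕ p3)) → p3)) ↔ (p1 ↔ p3)))) = ¬T = F
¬¬((((p3 ↔ p1) ⊕ (p3 ↔ (p1 ∨ p6))) ∨ p3) → ((p6 ∨ p1) ↔ ((p1 ↔ ((p3 → (p1 ⊕ p3)) → p3)) ↔ (p1 ↔ p3)))) = ¬F = T
p1 → ¬¬((((p3 ↔ p1) ⊕ (p3 ↔ (p1 ∨ p6))) ∨ p3) → ((p6 ∨ p1) ↔ ((p1 ↔ ((p3 → (p1 ⊕ p3)) → p3)) ↔ (p1 ↔ p3)))) = T → T = T
p6 ↔ (p1 → ¬¬((((p3 ↔ p1) ⊕ (p3 ↔ (p1 ∨ p6))) ∨ p3) → ((p6 ∨ p1) ↔ ((p1 ↔ ((p3 → (p1 ⊕ p3)) → p3)) ↔ (p1 ↔ p3))))) = F ↔ T = F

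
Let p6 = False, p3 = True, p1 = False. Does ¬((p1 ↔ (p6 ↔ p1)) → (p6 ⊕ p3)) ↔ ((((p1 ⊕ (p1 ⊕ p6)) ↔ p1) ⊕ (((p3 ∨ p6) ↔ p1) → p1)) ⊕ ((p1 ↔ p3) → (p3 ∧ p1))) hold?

p6 ↔ p1 = False ↔ False = True
p1 ↔ (p6 ↔ p1) = False ↔ True = False
p6 ⊕ p3 = False ⊕ True = True
(p1 ↔ (p6 ↔ p1)) → (p6 ⊕ p3) = False → True = True
¬((p1 ↔ (p6 ↔ p1)) → (p6 ⊕ p3)) = ¬True = False
p1 ⊕ p6 = False ⊕ False = False
p1 ⊕ (p1 ⊕ p6) = False ⊕ False = False
(p1 ⊕ (p1 ⊕ p6)) ↔ p1 = False ↔ False = True
p3 ∨ p6 = True ∨ False = True
(p3 ∨ p6) ↔ p1 = True ↔ False = False
((p3 ∨ p6) ↔ p1) → p1 = False → False = True
((p1 ⊕ (p1 ⊕ p6)) ↔ p1) ⊕ (((p3 ∨ p6) ↔ p1) → p1) = True ⊕ True = False
p1 ↔ p3 = False ↔ True = False
p3 ∧ p1 = True ∧ False = False
(p1 ↔ p3) → (p3 ∧ p1) = False → False = True
(((p1 ⊕ (p1 ⊕ p6)) ↔ p1) ⊕ (((p3 ∨ p6) ↔ p1) → p1)) ⊕ ((p1 ↔ p3) → (p3 ∧ p1)) = False ⊕ True = True
¬((p1 ↔ (p6 ↔ p1)) → (p6 ⊕ p3)) ↔ ((((p1 ⊕ (p1 ⊕ p6)) ↔ p1) ⊕ (((p3 ∨ p6) ↔ p1) → p1)) ⊕ ((p1 ↔ p3) → (p3 ∧ p1))) = False ↔ True = False

False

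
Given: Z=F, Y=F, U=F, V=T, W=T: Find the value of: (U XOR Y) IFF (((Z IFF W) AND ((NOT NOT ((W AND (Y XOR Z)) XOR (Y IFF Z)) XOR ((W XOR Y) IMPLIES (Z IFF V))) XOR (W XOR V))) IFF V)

U XOR Y = F XOR F = F
Z IFF W = F IFF T = F
Y XOR Z = F XOR F = F
W AND (Y XOR Z) = T AND F = F
Y IFF Z = F IFF F = T
(W AND (Y XOR Z)) XOR (Y IFF Z) = F XOR T = T
NOT ((W AND (Y XOR Z)) XOR (Y IFF Z)) = NOT T = F
NOT NOT ((W AND (Y XOR Z)) XOR (Y IFF Z)) = NOT F = T
W XOR Y = T XOR F = T
Z IFF V = F IFF T = F
(W XOR Y) IMPLIES (Z IFF V) = T IMPLIES F = F
NOT NOT ((W AND (Y XOR Z)) XOR (Y IFF Z)) XOR ((W XOR Y) IMPLIES (Z IFF V)) = T XOR F = T
W XOR V = T XOR T = F
(NOT NOT ((W AND (Y XOR Z)) XOR (Y IFF Z)) XOR ((W XOR Y) IMPLIES (Z IFF V))) XOR (W XOR V) = T XOR F = T
(Z IFF W) AND ((NOT NOT ((W AND (Y XOR Z)) XOR (Y IFF Z)) XOR ((W XOR Y) IMPLIES (Z IFF V))) XOR (W XOR V)) = F AND T = F
((Z IFF W) AND ((NOT NOT ((W AND (Y XOR Z)) XOR (Y IFF Z)) XOR ((W XOR Y) IMPLIES (Z IFF V))) XOR (W XOR V))) IFF V = F IFF T = F
(U XOR Y) IFF (((Z IFF W) AND ((NOT NOT ((W AND (Y XOR Z)) XOR (Y IFF Z)) XOR ((W XOR Y) IMPLIES (Z IFF V))) XOR (W XOR V))) IFF V) = F IFF F = T

T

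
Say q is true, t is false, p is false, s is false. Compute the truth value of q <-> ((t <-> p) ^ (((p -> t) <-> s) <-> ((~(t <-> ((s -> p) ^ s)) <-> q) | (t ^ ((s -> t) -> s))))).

t <-> p = False <-> False = True
p -> t = False -> False = True
(p -> t) <-> s = True <-> False = False
s -> p = False -> False = True
(s -> p) ^ s = True ^ False = True
t <-> ((s -> p) ^ s) = False <-> True = False
~(t <-> ((s -> p) ^ s)) = ~False = True
~(t <-> ((s -> p) ^ s)) <-> q = True <-> True = True
s -> t = False -> False = True
(s -> t) -> s = True -> False = False
t ^ ((s -> t) -> s) = False ^ False = False
(~(t <-> ((s -> p) ^ s)) <-> q) | (t ^ ((s -> t) -> s)) = True | False = True
((p -> t) <-> s) <-> ((~(t <-> ((s -> p) ^ s)) <-> q) | (t ^ ((s -> t) -> s))) = False <-> True = False
(t <-> p) ^ (((p -> t) <-> s) <-> ((~(t <-> ((s -> p) ^ s)) <-> q) | (t ^ ((s -> t) -> s)))) = True ^ False = True
q <-> ((t <-> p) ^ (((p -> t) <-> s) <-> ((~(t <-> ((s -> p) ^ s)) <-> q) | (t ^ ((s -> t) -> s))))) = True <-> True = True

True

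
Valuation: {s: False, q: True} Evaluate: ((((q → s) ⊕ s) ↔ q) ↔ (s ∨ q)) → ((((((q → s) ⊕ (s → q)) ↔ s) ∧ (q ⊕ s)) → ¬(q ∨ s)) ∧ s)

True

Substituting s=False, q=True:
q → s = True → False = False
(q → s) ⊕ s = False ⊕ False = False
((q → s) ⊕ s) ↔ q = False ↔ True = False
s ∨ q = False ∨ True = True
(((q → s) ⊕ s) ↔ q) ↔ (s ∨ q) = False ↔ True = False
q → s = True → False = False
s → q = False → True = True
(q → s) ⊕ (s → q) = False ⊕ True = True
((q → s) ⊕ (s → q)) ↔ s = True ↔ False = False
q ⊕ s = True ⊕ False = True
(((q → s) ⊕ (s → q)) ↔ s) ∧ (q ⊕ s) = False ∧ True = False
q ∨ s = True ∨ False = True
¬(q ∨ s) = ¬True = False
((((q → s) ⊕ (s → q)) ↔ s) ∧ (q ⊕ s)) → ¬(q ∨ s) = False → False = True
(((((q → s) ⊕ (s → q)) ↔ s) ∧ (q ⊕ s)) → ¬(q ∨ s)) ∧ s = True ∧ False = False
((((q → s) ⊕ s) ↔ q) ↔ (s ∨ q)) → ((((((q → s) ⊕ (s → q)) ↔ s) ∧ (q ⊕ s)) → ¬(q ∨ s)) ∧ s) = False → False = True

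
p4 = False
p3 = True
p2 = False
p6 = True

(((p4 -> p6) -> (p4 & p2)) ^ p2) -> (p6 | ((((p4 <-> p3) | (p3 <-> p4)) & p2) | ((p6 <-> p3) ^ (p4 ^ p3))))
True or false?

p4 -> p6 = False -> True = True
p4 & p2 = False & False = False
(p4 -> p6) -> (p4 & p2) = True -> False = False
((p4 -> p6) -> (p4 & p2)) ^ p2 = False ^ False = False
p4 <-> p3 = False <-> True = False
p3 <-> p4 = True <-> False = False
(p4 <-> p3) | (p3 <-> p4) = False | False = False
((p4 <-> p3) | (p3 <-> p4)) & p2 = False & False = False
p6 <-> p3 = True <-> True = True
p4 ^ p3 = False ^ True = True
(p6 <-> p3) ^ (p4 ^ p3) = True ^ True = False
(((p4 <-> p3) | (p3 <-> p4)) & p2) | ((p6 <-> p3) ^ (p4 ^ p3)) = False | False = False
p6 | ((((p4 <-> p3) | (p3 <-> p4)) & p2) | ((p6 <-> p3) ^ (p4 ^ p3))) = True | False = True
(((p4 -> p6) -> (p4 & p2)) ^ p2) -> (p6 | ((((p4 <-> p3) | (p3 <-> p4)) & p2) | ((p6 <-> p3) ^ (p4 ^ p3)))) = False -> True = True

True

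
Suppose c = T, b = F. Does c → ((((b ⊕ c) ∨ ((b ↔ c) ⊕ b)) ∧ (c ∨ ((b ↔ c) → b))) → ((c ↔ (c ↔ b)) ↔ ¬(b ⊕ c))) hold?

T

b ⊕ c = F ⊕ T = T
b ↔ c = F ↔ T = F
(b ↔ c) ⊕ b = F ⊕ F = F
(b ⊕ c) ∨ ((b ↔ c) ⊕ b) = T ∨ F = T
b ↔ c = F ↔ T = F
(b ↔ c) → b = F → F = T
c ∨ ((b ↔ c) → b) = T ∨ T = T
((b ⊕ c) ∨ ((b ↔ c) ⊕ b)) ∧ (c ∨ ((b ↔ c) → b)) = T ∧ T = T
c ↔ b = T ↔ F = F
c ↔ (c ↔ b) = T ↔ F = F
b ⊕ c = F ⊕ T = T
¬(b ⊕ c) = ¬T = F
(c ↔ (c ↔ b)) ↔ ¬(b ⊕ c) = F ↔ F = T
(((b ⊕ c) ∨ ((b ↔ c) ⊕ b)) ∧ (c ∨ ((b ↔ c) → b))) → ((c ↔ (c ↔ b)) ↔ ¬(b ⊕ c)) = T → T = T
c → ((((b ⊕ c) ∨ ((b ↔ c) ⊕ b)) ∧ (c ∨ ((b ↔ c) → b))) → ((c ↔ (c ↔ b)) ↔ ¬(b ⊕ c))) = T → T = T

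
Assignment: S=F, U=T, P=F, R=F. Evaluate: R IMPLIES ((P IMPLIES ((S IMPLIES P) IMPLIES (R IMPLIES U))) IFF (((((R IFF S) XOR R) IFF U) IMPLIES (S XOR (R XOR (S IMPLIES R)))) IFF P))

T

Substituting S=F, U=T, P=F, R=F:
S IMPLIES P = F IMPLIES F = T
R IMPLIES U = F IMPLIES T = T
(S IMPLIES P) IMPLIES (R IMPLIES U) = T IMPLIES T = T
P IMPLIES ((S IMPLIES P) IMPLIES (R IMPLIES U)) = F IMPLIES T = T
R IFF S = F IFF F = T
(R IFF S) XOR R = T XOR F = T
((R IFF S) XOR R) IFF U = T IFF T = T
S IMPLIES R = F IMPLIES F = T
R XOR (S IMPLIES R) = F XOR T = T
S XOR (R XOR (S IMPLIES R)) = F XOR T = T
(((R IFF S) XOR R) IFF U) IMPLIES (S XOR (R XOR (S IMPLIES R))) = T IMPLIES T = T
((((R IFF S) XOR R) IFF U) IMPLIES (S XOR (R XOR (S IMPLIES R)))) IFF P = T IFF F = F
(P IMPLIES ((S IMPLIES P) IMPLIES (R IMPLIES U))) IFF (((((R IFF S) XOR R) IFF U) IMPLIES (S XOR (R XOR (S IMPLIES R)))) IFF P) = T IFF F = F
R IMPLIES ((P IMPLIES ((S IMPLIES P) IMPLIES (R IMPLIES U))) IFF (((((R IFF S) XOR R) IFF U) IMPLIES (S XOR (R XOR (S IMPLIES R)))) IFF P)) = F IMPLIES F = T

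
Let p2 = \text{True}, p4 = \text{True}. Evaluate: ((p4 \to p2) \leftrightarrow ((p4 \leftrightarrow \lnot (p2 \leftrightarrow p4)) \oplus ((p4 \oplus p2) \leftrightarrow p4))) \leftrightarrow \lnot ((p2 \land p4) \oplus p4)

\text{False}

p4 \to p2 = \text{True} \to \text{True} = \text{True}
p2 \leftrightarrow p4 = \text{True} \leftrightarrow \text{True} = \text{True}
\lnot (p2 \leftrightarrow p4) = \lnot \text{True} = \text{False}
p4 \leftrightarrow \lnot (p2 \leftrightarrow p4) = \text{True} \leftrightarrow \text{False} = \text{False}
p4 \oplus p2 = \text{True} \oplus \text{True} = \text{False}
(p4 \oplus p2) \leftrightarrow p4 = \text{False} \leftrightarrow \text{True} = \text{False}
(p4 \leftrightarrow \lnot (p2 \leftrightarrow p4)) \oplus ((p4 \oplus p2) \leftrightarrow p4) = \text{False} \oplus \text{False} = \text{False}
(p4 \to p2) \leftrightarrow ((p4 \leftrightarrow \lnot (p2 \leftrightarrow p4)) \oplus ((p4 \oplus p2) \leftrightarrow p4)) = \text{True} \leftrightarrow \text{False} = \text{False}
p2 \land p4 = \text{True} \land \text{True} = \text{True}
(p2 \land p4) \oplus p4 = \text{True} \oplus \text{True} = \text{False}
\lnot ((p2 \land p4) \oplus p4) = \lnot \text{False} = \text{True}
((p4 \to p2) \leftrightarrow ((p4 \leftrightarrow \lnot (p2 \leftrightarrow p4)) \oplus ((p4 \oplus p2) \leftrightarrow p4))) \leftrightarrow \lnot ((p2 \land p4) \oplus p4) = \text{False} \leftrightarrow \text{True} = \text{False}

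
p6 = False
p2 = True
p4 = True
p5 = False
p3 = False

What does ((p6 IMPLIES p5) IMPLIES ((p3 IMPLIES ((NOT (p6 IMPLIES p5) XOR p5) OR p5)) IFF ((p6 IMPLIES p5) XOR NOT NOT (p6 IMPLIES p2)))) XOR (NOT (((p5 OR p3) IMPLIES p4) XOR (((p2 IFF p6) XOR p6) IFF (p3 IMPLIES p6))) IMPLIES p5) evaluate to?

True

p6 IMPLIES p5 = False IMPLIES False = True
p6 IMPLIES p5 = False IMPLIES False = True
NOT (p6 IMPLIES p5) = NOT True = False
NOT (p6 IMPLIES p5) XOR p5 = False XOR False = False
(NOT (p6 IMPLIES p5) XOR p5) OR p5 = False OR False = False
p3 IMPLIES ((NOT (p6 IMPLIES p5) XOR p5) OR p5) = False IMPLIES False = True
p6 IMPLIES p5 = False IMPLIES False = True
p6 IMPLIES p2 = False IMPLIES True = True
NOT (p6 IMPLIES p2) = NOT True = False
NOT NOT (p6 IMPLIES p2) = NOT False = True
(p6 IMPLIES p5) XOR NOT NOT (p6 IMPLIES p2) = True XOR True = False
(p3 IMPLIES ((NOT (p6 IMPLIES p5) XOR p5) OR p5)) IFF ((p6 IMPLIES p5) XOR NOT NOT (p6 IMPLIES p2)) = True IFF False = False
(p6 IMPLIES p5) IMPLIES ((p3 IMPLIES ((NOT (p6 IMPLIES p5) XOR p5) OR p5)) IFF ((p6 IMPLIES p5) XOR NOT NOT (p6 IMPLIES p2))) = True IMPLIES False = False
p5 OR p3 = False OR False = False
(p5 OR p3) IMPLIES p4 = False IMPLIES True = True
p2 IFF p6 = True IFF False = False
(p2 IFF p6) XOR p6 = False XOR False = False
p3 IMPLIES p6 = False IMPLIES False = True
((p2 IFF p6) XOR p6) IFF (p3 IMPLIES p6) = False IFF True = False
((p5 OR p3) IMPLIES p4) XOR (((p2 IFF p6) XOR p6) IFF (p3 IMPLIES p6)) = True XOR False = True
NOT (((p5 OR p3) IMPLIES p4) XOR (((p2 IFF p6) XOR p6) IFF (p3 IMPLIES p6))) = NOT True = False
NOT (((p5 OR p3) IMPLIES p4) XOR (((p2 IFF p6) XOR p6) IFF (p3 IMPLIES p6))) IMPLIES p5 = False IMPLIES False = True
((p6 IMPLIES p5) IMPLIES ((p3 IMPLIES ((NOT (p6 IMPLIES p5) XOR p5) OR p5)) IFF ((p6 IMPLIES p5) XOR NOT NOT (p6 IMPLIES p2)))) XOR (NOT (((p5 OR p3) IMPLIES p4) XOR (((p2 IFF p6) XOR p6) IFF (p3 IMPLIES p6))) IMPLIES p5) = False XOR True = True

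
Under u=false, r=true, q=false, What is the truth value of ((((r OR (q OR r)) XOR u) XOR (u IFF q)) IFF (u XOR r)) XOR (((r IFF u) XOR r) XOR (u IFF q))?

Substituting u=false, r=true, q=false:
q OR r = false OR true = true
r OR (q OR r) = true OR true = true
(r OR (q OR r)) XOR u = true XOR false = true
u IFF q = false IFF false = true
((r OR (q OR r)) XOR u) XOR (u IFF q) = true XOR true = false
u XOR r = false XOR true = true
(((r OR (q OR r)) XOR u) XOR (u IFF q)) IFF (u XOR r) = false IFF true = false
r IFF u = true IFF false = false
(r IFF u) XOR r = false XOR true = true
u IFF q = false IFF false = true
((r IFF u) XOR r) XOR (u IFF q) = true XOR true = false
((((r OR (q OR r)) XOR u) XOR (u IFF q)) IFF (u XOR r)) XOR (((r IFF u) XOR r) XOR (u IFF q)) = false XOR false = false

false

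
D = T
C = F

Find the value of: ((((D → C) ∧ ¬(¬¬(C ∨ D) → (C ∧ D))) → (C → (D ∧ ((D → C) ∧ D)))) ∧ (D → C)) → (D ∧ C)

Substituting D=T, C=F:
D → C = T → F = F
C ∨ D = F ∨ T = T
¬(C ∨ D) = ¬T = F
¬¬(C ∨ D) = ¬F = T
C ∧ D = F ∧ T = F
¬¬(C ∨ D) → (C ∧ D) = T → F = F
¬(¬¬(C ∨ D) → (C ∧ D)) = ¬F = T
(D → C) ∧ ¬(¬¬(C ∨ D) → (C ∧ D)) = F ∧ T = F
D → C = T → F = F
(D → C) ∧ D = F ∧ T = F
D ∧ ((D → C) ∧ D) = T ∧ F = F
C → (D ∧ ((D → C) ∧ D)) = F → F = T
((D → C) ∧ ¬(¬¬(C ∨ D) → (C ∧ D))) → (C → (D ∧ ((D → C) ∧ D))) = F → T = T
D → C = T → F = F
(((D → C) ∧ ¬(¬¬(C ∨ D) → (C ∧ D))) → (C → (D ∧ ((D → C) ∧ D)))) ∧ (D → C) = T ∧ F = F
D ∧ C = T ∧ F = F
((((D → C) ∧ ¬(¬¬(C ∨ D) → (C ∧ D))) → (C → (D ∧ ((D → C) ∧ D)))) ∧ (D → C)) → (D ∧ C) = F → F = T

T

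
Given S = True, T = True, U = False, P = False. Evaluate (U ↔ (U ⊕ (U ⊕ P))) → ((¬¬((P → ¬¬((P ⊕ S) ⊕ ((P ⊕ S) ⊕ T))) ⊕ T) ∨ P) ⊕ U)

U ⊕ P = False ⊕ False = False
U ⊕ (U ⊕ P) = False ⊕ False = False
U ↔ (U ⊕ (U ⊕ P)) = False ↔ False = True
P ⊕ S = False ⊕ True = True
P ⊕ S = False ⊕ True = True
(P ⊕ S) ⊕ T = True ⊕ True = False
(P ⊕ S) ⊕ ((P ⊕ S) ⊕ T) = True ⊕ False = True
¬((P ⊕ S) ⊕ ((P ⊕ S) ⊕ T)) = ¬True = False
¬¬((P ⊕ S) ⊕ ((P ⊕ S) ⊕ T)) = ¬False = True
P → ¬¬((P ⊕ S) ⊕ ((P ⊕ S) ⊕ T)) = False → True = True
(P → ¬¬((P ⊕ S) ⊕ ((P ⊕ S) ⊕ T))) ⊕ T = True ⊕ True = False
¬((P → ¬¬((P ⊕ S) ⊕ ((P ⊕ S) ⊕ T))) ⊕ T) = ¬False = True
¬¬((P → ¬¬((P ⊕ S) ⊕ ((P ⊕ S) ⊕ T))) ⊕ T) = ¬True = False
¬¬((P → ¬¬((P ⊕ S) ⊕ ((P ⊕ S) ⊕ T))) ⊕ T) ∨ P = False ∨ False = False
(¬¬((P → ¬¬((P ⊕ S) ⊕ ((P ⊕ S) ⊕ T))) ⊕ T) ∨ P) ⊕ U = False ⊕ False = False
(U ↔ (U ⊕ (U ⊕ P))) → ((¬¬((P → ¬¬((P ⊕ S) ⊕ ((P ⊕ S) ⊕ T))) ⊕ T) ∨ P) ⊕ U) = True → False = False

False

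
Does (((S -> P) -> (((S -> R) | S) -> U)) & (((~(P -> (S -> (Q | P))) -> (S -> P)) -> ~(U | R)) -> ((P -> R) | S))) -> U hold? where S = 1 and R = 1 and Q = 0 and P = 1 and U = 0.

1

S -> P = 1 -> 1 = 1
S -> R = 1 -> 1 = 1
(S -> R) | S = 1 | 1 = 1
((S -> R) | S) -> U = 1 -> 0 = 0
(S -> P) -> (((S -> R) | S) -> U) = 1 -> 0 = 0
Q | P = 0 | 1 = 1
S -> (Q | P) = 1 -> 1 = 1
P -> (S -> (Q | P)) = 1 -> 1 = 1
~(P -> (S -> (Q | P))) = ~1 = 0
S -> P = 1 -> 1 = 1
~(P -> (S -> (Q | P))) -> (S -> P) = 0 -> 1 = 1
U | R = 0 | 1 = 1
~(U | R) = ~1 = 0
(~(P -> (S -> (Q | P))) -> (S -> P)) -> ~(U | R) = 1 -> 0 = 0
P -> R = 1 -> 1 = 1
(P -> R) | S = 1 | 1 = 1
((~(P -> (S -> (Q | P))) -> (S -> P)) -> ~(U | R)) -> ((P -> R) | S) = 0 -> 1 = 1
((S -> P) -> (((S -> R) | S) -> U)) & (((~(P -> (S -> (Q | P))) -> (S -> P)) -> ~(U | R)) -> ((P -> R) | S)) = 0 & 1 = 0
(((S -> P) -> (((S -> R) | S) -> U)) & (((~(P -> (S -> (Q | P))) -> (S -> P)) -> ~(U | R)) -> ((P -> R) | S))) -> U = 0 -> 0 = 1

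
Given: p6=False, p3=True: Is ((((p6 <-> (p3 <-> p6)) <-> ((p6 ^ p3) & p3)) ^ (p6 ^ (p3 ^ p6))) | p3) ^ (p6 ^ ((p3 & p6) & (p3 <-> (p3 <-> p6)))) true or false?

p3 <-> p6 = True <-> False = False
p6 <-> (p3 <-> p6) = False <-> False = True
p6 ^ p3 = False ^ True = True
(p6 ^ p3) & p3 = True & True = True
(p6 <-> (p3 <-> p6)) <-> ((p6 ^ p3) & p3) = True <-> True = True
p3 ^ p6 = True ^ False = True
p6 ^ (p3 ^ p6) = False ^ True = True
((p6 <-> (p3 <-> p6)) <-> ((p6 ^ p3) & p3)) ^ (p6 ^ (p3 ^ p6)) = True ^ True = False
(((p6 <-> (p3 <-> p6)) <-> ((p6 ^ p3) & p3)) ^ (p6 ^ (p3 ^ p6))) | p3 = False | True = True
p3 & p6 = True & False = False
p3 <-> p6 = True <-> False = False
p3 <-> (p3 <-> p6) = True <-> False = False
(p3 & p6) & (p3 <-> (p3 <-> p6)) = False & False = False
p6 ^ ((p3 & p6) & (p3 <-> (p3 <-> p6))) = False ^ False = False
((((p6 <-> (p3 <-> p6)) <-> ((p6 ^ p3) & p3)) ^ (p6 ^ (p3 ^ p6))) | p3) ^ (p6 ^ ((p3 & p6) & (p3 <-> (p3 <-> p6)))) = True ^ False = True

True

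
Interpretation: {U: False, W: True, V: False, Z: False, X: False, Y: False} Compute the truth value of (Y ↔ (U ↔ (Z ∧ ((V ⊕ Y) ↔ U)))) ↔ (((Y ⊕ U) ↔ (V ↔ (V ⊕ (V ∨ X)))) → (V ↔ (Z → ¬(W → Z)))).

V ⊕ Y = False ⊕ False = False
(V ⊕ Y) ↔ U = False ↔ False = True
Z ∧ ((V ⊕ Y) ↔ U) = False ∧ True = False
U ↔ (Z ∧ ((V ⊕ Y) ↔ U)) = False ↔ False = True
Y ↔ (U ↔ (Z ∧ ((V ⊕ Y) ↔ U))) = False ↔ True = False
Y ⊕ U = False ⊕ False = False
V ∨ X = False ∨ False = False
V ⊕ (V ∨ X) = False ⊕ False = False
V ↔ (V ⊕ (V ∨ X)) = False ↔ False = True
(Y ⊕ U) ↔ (V ↔ (V ⊕ (V ∨ X))) = False ↔ True = False
W → Z = True → False = False
¬(W → Z) = ¬False = True
Z → ¬(W → Z) = False → True = True
V ↔ (Z → ¬(W → Z)) = False ↔ True = False
((Y ⊕ U) ↔ (V ↔ (V ⊕ (V ∨ X)))) → (V ↔ (Z → ¬(W → Z))) = False → False = True
(Y ↔ (U ↔ (Z ∧ ((V ⊕ Y) ↔ U)))) ↔ (((Y ⊕ U) ↔ (V ↔ (V ⊕ (V ∨ X)))) → (V ↔ (Z → ¬(W → Z)))) = False ↔ True = False

False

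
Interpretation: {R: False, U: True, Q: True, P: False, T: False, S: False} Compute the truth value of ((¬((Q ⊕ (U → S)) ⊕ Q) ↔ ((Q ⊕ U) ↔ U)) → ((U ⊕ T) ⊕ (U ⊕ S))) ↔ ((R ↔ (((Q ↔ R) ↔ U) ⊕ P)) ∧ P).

False

U → S = True → False = False
Q ⊕ (U → S) = True ⊕ False = True
(Q ⊕ (U → S)) ⊕ Q = True ⊕ True = False
¬((Q ⊕ (U → S)) ⊕ Q) = ¬False = True
Q ⊕ U = True ⊕ True = False
(Q ⊕ U) ↔ U = False ↔ True = False
¬((Q ⊕ (U → S)) ⊕ Q) ↔ ((Q ⊕ U) ↔ U) = True ↔ False = False
U ⊕ T = True ⊕ False = True
U ⊕ S = True ⊕ False = True
(U ⊕ T) ⊕ (U ⊕ S) = True ⊕ True = False
(¬((Q ⊕ (U → S)) ⊕ Q) ↔ ((Q ⊕ U) ↔ U)) → ((U ⊕ T) ⊕ (U ⊕ S)) = False → False = True
Q ↔ R = True ↔ False = False
(Q ↔ R) ↔ U = False ↔ True = False
((Q ↔ R) ↔ U) ⊕ P = False ⊕ False = False
R ↔ (((Q ↔ R) ↔ U) ⊕ P) = False ↔ False = True
(R ↔ (((Q ↔ R) ↔ U) ⊕ P)) ∧ P = True ∧ False = False
((¬((Q ⊕ (U → S)) ⊕ Q) ↔ ((Q ⊕ U) ↔ U)) → ((U ⊕ T) ⊕ (U ⊕ S))) ↔ ((R ↔ (((Q ↔ R) ↔ U) ⊕ P)) ∧ P) = True ↔ False = False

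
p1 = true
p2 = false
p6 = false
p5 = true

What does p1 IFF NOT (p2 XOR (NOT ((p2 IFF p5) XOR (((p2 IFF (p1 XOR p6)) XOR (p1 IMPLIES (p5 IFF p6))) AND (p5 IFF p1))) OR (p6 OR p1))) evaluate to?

false

Substituting p1=true, p2=false, p6=false, p5=true:
p2 IFF p5 = false IFF true = false
p1 XOR p6 = true XOR false = true
p2 IFF (p1 XOR p6) = false IFF true = false
p5 IFF p6 = true IFF false = false
p1 IMPLIES (p5 IFF p6) = true IMPLIES false = false
(p2 IFF (p1 XOR p6)) XOR (p1 IMPLIES (p5 IFF p6)) = false XOR false = false
p5 IFF p1 = true IFF true = true
((p2 IFF (p1 XOR p6)) XOR (p1 IMPLIES (p5 IFF p6))) AND (p5 IFF p1) = false AND true = false
(p2 IFF p5) XOR (((p2 IFF (p1 XOR p6)) XOR (p1 IMPLIES (p5 IFF p6))) AND (p5 IFF p1)) = false XOR false = false
NOT ((p2 IFF p5) XOR (((p2 IFF (p1 XOR p6)) XOR (p1 IMPLIES (p5 IFF p6))) AND (p5 IFF p1))) = NOT false = true
p6 OR p1 = false OR true = true
NOT ((p2 IFF p5) XOR (((p2 IFF (p1 XOR p6)) XOR (p1 IMPLIES (p5 IFF p6))) AND (p5 IFF p1))) OR (p6 OR p1) = true OR true = true
p2 XOR (NOT ((p2 IFF p5) XOR (((p2 IFF (p1 XOR p6)) XOR (p1 IMPLIES (p5 IFF p6))) AND (p5 IFF p1))) OR (p6 OR p1)) = false XOR true = true
NOT (p2 XOR (NOT ((p2 IFF p5) XOR (((p2 IFF (p1 XOR p6)) XOR (p1 IMPLIES (p5 IFF p6))) AND (p5 IFF p1))) OR (p6 OR p1))) = NOT true = false
p1 IFF NOT (p2 XOR (NOT ((p2 IFF p5) XOR (((p2 IFF (p1 XOR p6)) XOR (p1 IMPLIES (p5 IFF p6))) AND (p5 IFF p1))) OR (p6 OR p1))) = true IFF false = false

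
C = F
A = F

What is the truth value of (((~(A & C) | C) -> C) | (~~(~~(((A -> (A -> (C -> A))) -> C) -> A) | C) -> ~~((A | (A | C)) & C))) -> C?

Substituting C=F, A=F:
A & C = F & F = F
~(A & C) = ~F = T
~(A & C) | C = T | F = T
(~(A & C) | C) -> C = T -> F = F
C -> A = F -> F = T
A -> (C -> A) = F -> T = T
A -> (A -> (C -> A)) = F -> T = T
(A -> (A -> (C -> A))) -> C = T -> F = F
((A -> (A -> (C -> A))) -> C) -> A = F -> F = T
~(((A -> (A -> (C -> A))) -> C) -> A) = ~T = F
~~(((A -> (A -> (C -> A))) -> C) -> A) = ~F = T
~~(((A -> (A -> (C -> A))) -> C) -> A) | C = T | F = T
~(~~(((A -> (A -> (C -> A))) -> C) -> A) | C) = ~T = F
~~(~~(((A -> (A -> (C -> A))) -> C) -> A) | C) = ~F = T
A | C = F | F = F
A | (A | C) = F | F = F
(A | (A | C)) & C = F & F = F
~((A | (A | C)) & C) = ~F = T
~~((A | (A | C)) & C) = ~T = F
~~(~~(((A -> (A -> (C -> A))) -> C) -> A) | C) -> ~~((A | (A | C)) & C) = T -> F = F
((~(A & C) | C) -> C) | (~~(~~(((A -> (A -> (C -> A))) -> C) -> A) | C) -> ~~((A | (A | C)) & C)) = F | F = F
(((~(A & C) | C) -> C) | (~~(~~(((A -> (A -> (C -> A))) -> C) -> A) | C) -> ~~((A | (A | C)) & C))) -> C = F -> F = T

T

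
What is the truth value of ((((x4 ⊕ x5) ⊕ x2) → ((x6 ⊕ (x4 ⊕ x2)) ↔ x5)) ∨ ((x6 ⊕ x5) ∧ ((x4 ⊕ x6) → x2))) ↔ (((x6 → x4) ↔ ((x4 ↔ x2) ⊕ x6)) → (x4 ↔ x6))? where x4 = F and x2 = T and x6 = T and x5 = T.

T

x4 ⊕ x5 = F ⊕ T = T
(x4 ⊕ x5) ⊕ x2 = T ⊕ T = F
x4 ⊕ x2 = F ⊕ T = T
x6 ⊕ (x4 ⊕ x2) = T ⊕ T = F
(x6 ⊕ (x4 ⊕ x2)) ↔ x5 = F ↔ T = F
((x4 ⊕ x5) ⊕ x2) → ((x6 ⊕ (x4 ⊕ x2)) ↔ x5) = F → F = T
x6 ⊕ x5 = T ⊕ T = F
x4 ⊕ x6 = F ⊕ T = T
(x4 ⊕ x6) → x2 = T → T = T
(x6 ⊕ x5) ∧ ((x4 ⊕ x6) → x2) = F ∧ T = F
(((x4 ⊕ x5) ⊕ x2) → ((x6 ⊕ (x4 ⊕ x2)) ↔ x5)) ∨ ((x6 ⊕ x5) ∧ ((x4 ⊕ x6) → x2)) = T ∨ F = T
x6 → x4 = T → F = F
x4 ↔ x2 = F ↔ T = F
(x4 ↔ x2) ⊕ x6 = F ⊕ T = T
(x6 → x4) ↔ ((x4 ↔ x2) ⊕ x6) = F ↔ T = F
x4 ↔ x6 = F ↔ T = F
((x6 → x4) ↔ ((x4 ↔ x2) ⊕ x6)) → (x4 ↔ x6) = F → F = T
((((x4 ⊕ x5) ⊕ x2) → ((x6 ⊕ (x4 ⊕ x2)) ↔ x5)) ∨ ((x6 ⊕ x5) ∧ ((x4 ⊕ x6) → x2))) ↔ (((x6 → x4) ↔ ((x4 ↔ x2) ⊕ x6)) → (x4 ↔ x6)) = T ↔ T = T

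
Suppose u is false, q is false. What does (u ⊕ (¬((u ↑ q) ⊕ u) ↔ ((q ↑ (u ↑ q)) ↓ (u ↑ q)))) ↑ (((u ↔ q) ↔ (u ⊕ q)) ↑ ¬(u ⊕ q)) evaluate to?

u ↑ q = False ↑ False = True
(u ↑ q) ⊕ u = True ⊕ False = True
¬((u ↑ q) ⊕ u) = ¬True = False
u ↑ q = False ↑ False = True
q ↑ (u ↑ q) = False ↑ True = True
u ↑ q = False ↑ False = True
(q ↑ (u ↑ q)) ↓ (u ↑ q) = True ↓ True = False
¬((u ↑ q) ⊕ u) ↔ ((q ↑ (u ↑ q)) ↓ (u ↑ q)) = False ↔ False = True
u ⊕ (¬((u ↑ q) ⊕ u) ↔ ((q ↑ (u ↑ q)) ↓ (u ↑ q))) = False ⊕ True = True
u ↔ q = False ↔ False = True
u ⊕ q = False ⊕ False = False
(u ↔ q) ↔ (u ⊕ q) = True ↔ False = False
u ⊕ q = False ⊕ False = False
¬(u ⊕ q) = ¬False = True
((u ↔ q) ↔ (u ⊕ q)) ↑ ¬(u ⊕ q) = False ↑ True = True
(u ⊕ (¬((u ↑ q) ⊕ u) ↔ ((q ↑ (u ↑ q)) ↓ (u ↑ q)))) ↑ (((u ↔ q) ↔ (u ⊕ q)) ↑ ¬(u ⊕ q)) = True ↑ True = False

False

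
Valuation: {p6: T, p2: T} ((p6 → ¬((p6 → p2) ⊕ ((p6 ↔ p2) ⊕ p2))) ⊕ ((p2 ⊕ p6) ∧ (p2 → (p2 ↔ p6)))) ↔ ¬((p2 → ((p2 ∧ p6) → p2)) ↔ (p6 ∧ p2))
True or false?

T

Substituting p6=T, p2=T:
p6 → p2 = T → T = T
p6 ↔ p2 = T ↔ T = T
(p6 ↔ p2) ⊕ p2 = T ⊕ T = F
(p6 → p2) ⊕ ((p6 ↔ p2) ⊕ p2) = T ⊕ F = T
¬((p6 → p2) ⊕ ((p6 ↔ p2) ⊕ p2)) = ¬T = F
p6 → ¬((p6 → p2) ⊕ ((p6 ↔ p2) ⊕ p2)) = T → F = F
p2 ⊕ p6 = T ⊕ T = F
p2 ↔ p6 = T ↔ T = T
p2 → (p2 ↔ p6) = T → T = T
(p2 ⊕ p6) ∧ (p2 → (p2 ↔ p6)) = F ∧ T = F
(p6 → ¬((p6 → p2) ⊕ ((p6 ↔ p2) ⊕ p2))) ⊕ ((p2 ⊕ p6) ∧ (p2 → (p2 ↔ p6))) = F ⊕ F = F
p2 ∧ p6 = T ∧ T = T
(p2 ∧ p6) → p2 = T → T = T
p2 → ((p2 ∧ p6) → p2) = T → T = T
p6 ∧ p2 = T ∧ T = T
(p2 → ((p2 ∧ p6) → p2)) ↔ (p6 ∧ p2) = T ↔ T = T
¬((p2 → ((p2 ∧ p6) → p2)) ↔ (p6 ∧ p2)) = ¬T = F
((p6 → ¬((p6 → p2) ⊕ ((p6 ↔ p2) ⊕ p2))) ⊕ ((p2 ⊕ p6) ∧ (p2 → (p2 ↔ p6)))) ↔ ¬((p2 → ((p2 ∧ p6) → p2)) ↔ (p6 ∧ p2)) = F ↔ F = T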